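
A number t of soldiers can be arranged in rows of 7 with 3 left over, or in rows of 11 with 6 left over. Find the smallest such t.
M = 7 × 11 = 77. M₁ = 11, y₁ ≡ 2 mod 7. M₂ = 7, y₂ ≡ 8 mod 11. t = 3×11×2 + 6×7×8 ≡ 17 mod 77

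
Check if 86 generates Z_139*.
86^{69} ≡ 1 (mod 139) and 69 < 138, so ord_139(86) = 69 ≠ 138 and 86 is not a primitive root.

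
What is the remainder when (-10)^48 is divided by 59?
By repeated squaring (mod 59): (-10)^{1}≡49, (-10)^{2}≡41, (-10)^{4}≡29, (-10)^{8}≡15, (-10)^{16}≡48, (-10)^{32}≡3. Then (-10)^{48} = (-10)^{32+16} ≡ 3 × 48 ≡ 26 (mod 59)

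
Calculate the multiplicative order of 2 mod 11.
Powers of 2 mod 11: 2^1≡2, 2^2≡4, 2^3≡8, 2^4≡5, 2^5≡10, 2^6≡9, 2^7≡7, 2^8≡3, 2^9≡6, 2^10≡1. ord_11(2) = 10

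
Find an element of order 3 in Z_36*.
13 has order 3 mod 36 since 13^{3} ≡ 1 mod 36 and no smaller power works.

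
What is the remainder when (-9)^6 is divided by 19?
By repeated squaring (mod 19): (-9)^{1}≡10, (-9)^{2}≡5, (-9)^{4}≡6. Then (-9)^{6} = (-9)^{4+2} ≡ 6 × 5 ≡ 11 (mod 19)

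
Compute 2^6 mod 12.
By repeated squaring (mod 12): 2^{1}≡2, 2^{2}≡4, 2^{4}≡4. Then 2^{6} = 2^{4+2} ≡ 4 × 4 ≡ 4 (mod 12)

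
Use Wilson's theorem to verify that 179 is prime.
(178)! mod 179 = 178. Since this equals -1 (mod 179), Wilson confirms 179 is prime.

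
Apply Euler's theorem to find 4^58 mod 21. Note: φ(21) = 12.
By Euler: 4^{12} ≡ 1 mod 21 since gcd(4, 21) = 1. 58 = 4×12 + 10. So 4^{58} ≡ 4^{10} ≡ 4 mod 21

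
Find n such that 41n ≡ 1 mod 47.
Since 47 is prime, by Fermat 41^(-1) ≡ 41^{45} ≡ 39 mod 47. Verify: 41 × 39 = 1599 ≡ 1 mod 47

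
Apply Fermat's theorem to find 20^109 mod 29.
By Fermat: 20^{28} ≡ 1 mod 29. 109 = 3×28 + 25. So 20^{109} ≡ 20^{25} ≡ 7 mod 29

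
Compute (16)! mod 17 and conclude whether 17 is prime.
(16)! mod 17 = 16. Since 16 ≡ -1 (mod 17), 17 is prime.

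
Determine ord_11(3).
Powers of 3 mod 11: 3^1≡3, 3^2≡9, 3^3≡5, 3^4≡4, 3^5≡1. So the order of 3 is 5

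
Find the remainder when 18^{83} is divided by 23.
By Fermat: 18^{22} ≡ 1 mod 23. 83 = 3×22 + 17. So 18^{83} ≡ 18^{17} ≡ 8 mod 23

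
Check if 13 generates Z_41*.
ord_41(13) divides 40. For each prime q|40: 13^{20}≡40, 13^{8}≡10, none ≡ 1. So 13 has order 40 and is a primitive root mod 41.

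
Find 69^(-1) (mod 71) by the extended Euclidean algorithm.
Extended GCD: 69(35) + 71(-34) = 1. So 69^(-1) ≡ 35 (mod 71). Verify: 69 × 35 = 2415 ≡ 1 (mod 71)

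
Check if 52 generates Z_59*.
ord_59(52) divides 58. For each prime q|58: 52^{29}≡58, 52^{2}≡49, none ≡ 1. So 52 has order 58 and is a primitive root mod 59.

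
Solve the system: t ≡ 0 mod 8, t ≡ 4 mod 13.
M = 8 × 13 = 104. M₁ = 13, y₁ ≡ 5 mod 8. M₂ = 8, y₂ ≡ 5 mod 13. t = 0×13×5 + 4×8×5 ≡ 56 mod 104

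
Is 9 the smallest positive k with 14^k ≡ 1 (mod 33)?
Powers of 14 mod 33: 14^1≡14, 14^2≡31, 14^3≡5, 14^4≡4, 14^5≡23, 14^6≡25, 14^7≡20, 14^8≡16, 14^9≡26, 14^10≡1. 14^9≡26≢1, so ord ≠ 9. No, the actual order is 10.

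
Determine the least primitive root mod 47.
g = 5. For each prime q|46: 5^{23}≡46, 5^{2}≡25, none ≡ 1, so ord_47(5) = 46 and 5 is a primitive root.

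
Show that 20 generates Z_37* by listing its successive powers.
20^1, 20^2, ..., 20^{36} mod 37: [20, 30, 8, 12, 18, 27, 22, 33, 31, 28, 5, 26, 2, 3, 23, 16, 24, 36, 17, 7, 29, 25, 19, 10, 15, 4, 6, 9, 32, 11, 35, 34, 14, 21, 13, 1]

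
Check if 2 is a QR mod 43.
By Euler's criterion: 2^{21} ≡ 42 mod 43. Since this equals -1 (≡ 42), 2 is not a QR.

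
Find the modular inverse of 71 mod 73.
Since 73 is prime, by Fermat 71^(-1) ≡ 71^{71} ≡ 36 (mod 73). Verify: 71 × 36 = 2556 ≡ 1 (mod 73)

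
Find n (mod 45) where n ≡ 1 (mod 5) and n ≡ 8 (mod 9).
M = 5 × 9 = 45. M₁ = 9, y₁ ≡ 4 (mod 5). M₂ = 5, y₂ ≡ 2 (mod 9). n = 1×9×4 + 8×5×2 ≡ 26 (mod 45)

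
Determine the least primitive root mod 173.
g = 2. For each prime q|172: 2^{86}≡172, 2^{4}≡16, none ≡ 1, so ord_173(2) = 172 and 2 is a primitive root.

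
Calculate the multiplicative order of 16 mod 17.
Powers of 16 mod 17: 16^1≡16, 16^2≡1. Order = 2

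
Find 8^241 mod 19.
Using Fermat: 8^{18} ≡ 1 mod 19. 241 ≡ 7 mod 18. So 8^{241} ≡ 8^{7} ≡ 8 mod 19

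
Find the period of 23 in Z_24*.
Powers of 23 mod 24: 23^1≡23, 23^2≡1. So the order of 23 is 2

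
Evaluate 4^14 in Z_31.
By repeated squaring mod 31: 4^{1}≡4, 4^{2}≡16, 4^{4}≡8, 4^{8}≡2. Then 4^{14} = 4^{8+4+2} ≡ 2 × 8 × 16 ≡ 8 mod 31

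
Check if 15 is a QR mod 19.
By Euler's criterion: 15^{9} ≡ 18 (mod 19). Since this equals -1 (≡ 18), 15 is not a QR.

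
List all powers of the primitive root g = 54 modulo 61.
54^1, 54^2, ..., 54^{60} mod 61: [54, 49, 23, 22, 29, 41, 18, 57, 28, 48, 30, 34, 6, 19, 50, 16, 10, 52, 2, 47, 37, 46, 44, 58, 21, 36, 53, 56, 35, 60, 7, 12, 38, 39, 32, 20, 43, 4, 33, 13, 31, 27, 55, 42, 11, 45, 51, 9, 59, 14, 24, 15, 17, 3, 40, 25, 8, 5, 26, 1]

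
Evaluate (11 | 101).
(11/101) = 11^{50} mod 101 = -1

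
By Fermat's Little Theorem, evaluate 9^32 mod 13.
By Fermat: 9^{12} ≡ 1 (mod 13). 32 = 2×12 + 8. So 9^{32} ≡ 9^{8} ≡ 3 (mod 13)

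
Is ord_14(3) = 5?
Powers of 3 mod 14: 3^1≡3, 3^2≡9, 3^3≡13, 3^4≡11, 3^5≡5, 3^6≡1. 3^5≡5≢1, so ord ≠ 5. No, the actual order is 6.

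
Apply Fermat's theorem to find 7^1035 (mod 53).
By Fermat: 7^{52} ≡ 1 (mod 53). 1035 ≡ 47 (mod 52). So 7^{1035} ≡ 7^{47} ≡ 9 (mod 53)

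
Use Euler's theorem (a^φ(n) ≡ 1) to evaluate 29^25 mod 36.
By Euler: 29^{12} ≡ 1 mod 36 since gcd(29, 36) = 1. 25 = 2×12 + 1. So 29^{25} ≡ 29^{1} ≡ 29 mod 36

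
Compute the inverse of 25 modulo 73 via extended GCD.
Extended GCD: 25(-35) + 73(12) = 1. So 25^(-1) ≡ -35 ≡ 38 mod 73. Verify: 25 × 38 = 950 ≡ 1 mod 73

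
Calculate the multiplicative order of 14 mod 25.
Powers of 14 mod 25: 14^1≡14, 14^2≡21, 14^3≡19, 14^4≡16, 14^5≡24, 14^6≡11, 14^7≡4, 14^8≡6, 14^9≡9, 14^10≡1. Order = 10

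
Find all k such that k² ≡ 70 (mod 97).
The square roots of 70 mod 97 are 19 and 78. Verify: 19² = 361 ≡ 70 (mod 97)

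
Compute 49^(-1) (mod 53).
Since 53 is prime, by Fermat 49^(-1) ≡ 49^{51} ≡ 13 (mod 53). Verify: 49 × 13 = 637 ≡ 1 (mod 53)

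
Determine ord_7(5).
Powers of 5 mod 7: 5^1≡5, 5^2≡4, 5^3≡6, 5^4≡2, 5^5≡3, 5^6≡1. ord_7(5) = 6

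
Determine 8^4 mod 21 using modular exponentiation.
8^{4} = 4096 ≡ 1 (mod 21)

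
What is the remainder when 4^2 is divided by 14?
4^{2} = 16 ≡ 2 (mod 14)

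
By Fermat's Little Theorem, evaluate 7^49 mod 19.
By Fermat: 7^{18} ≡ 1 mod 19. 49 = 2×18 + 13. So 7^{49} ≡ 7^{13} ≡ 7 mod 19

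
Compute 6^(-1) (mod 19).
Since 19 is prime, by Fermat 6^(-1) ≡ 6^{17} ≡ 16 (mod 19). Verify: 6 × 16 = 96 ≡ 1 (mod 19)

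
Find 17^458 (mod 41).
Using Fermat: 17^{40} ≡ 1 (mod 41). 458 ≡ 18 (mod 40). So 17^{458} ≡ 17^{18} ≡ 20 (mod 41)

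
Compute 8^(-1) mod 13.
Since 13 is prime, by Fermat 8^(-1) ≡ 8^{11} ≡ 5 mod 13. Verify: 8 × 5 = 40 ≡ 1 mod 13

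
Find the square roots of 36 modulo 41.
The square roots of 36 mod 41 are 6 and 35. Verify: 6² = 36 ≡ 36 (mod 41)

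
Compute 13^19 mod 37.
By repeated squaring mod 37: 13^{1}≡13, 13^{2}≡21, 13^{4}≡34, 13^{8}≡9, 13^{16}≡7. Then 13^{19} = 13^{16+2+1} ≡ 7 × 21 × 13 ≡ 24 mod 37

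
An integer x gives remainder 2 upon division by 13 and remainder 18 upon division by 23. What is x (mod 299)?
M = 13 × 23 = 299. M₁ = 23, y₁ ≡ 4 (mod 13). M₂ = 13, y₂ ≡ 16 (mod 23). x = 2×23×4 + 18×13×16 ≡ 41 (mod 299)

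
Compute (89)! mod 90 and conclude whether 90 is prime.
(89)! mod 90 = 0. Since 0 ≢ -1 mod 90, 90 is not prime.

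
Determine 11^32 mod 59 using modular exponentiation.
By repeated squaring mod 59: 11^{1}≡11, 11^{2}≡3, 11^{4}≡9, 11^{8}≡22, 11^{16}≡12, 11^{32}≡26. So 11^{32} ≡ 26 mod 59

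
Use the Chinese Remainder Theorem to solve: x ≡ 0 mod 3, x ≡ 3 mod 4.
M = 3 × 4 = 12. M₁ = 4, y₁ ≡ 1 mod 3. M₂ = 3, y₂ ≡ 3 mod 4. x = 0×4×1 + 3×3×3 ≡ 3 mod 12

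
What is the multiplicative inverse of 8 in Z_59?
Since 59 is prime, by Fermat 8^(-1) ≡ 8^{57} ≡ 37 mod 59. Verify: 8 × 37 = 296 ≡ 1 mod 59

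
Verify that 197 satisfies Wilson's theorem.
(196)! mod 197 = 196. Since this equals -1 (mod 197), Wilson confirms 197 is prime.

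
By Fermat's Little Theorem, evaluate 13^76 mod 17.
By Fermat: 13^{16} ≡ 1 mod 17. 76 = 4×16 + 12. So 13^{76} ≡ 13^{12} ≡ 1 mod 17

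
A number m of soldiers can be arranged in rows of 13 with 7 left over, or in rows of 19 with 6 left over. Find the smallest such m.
M = 13 × 19 = 247. M₁ = 19, y₁ ≡ 11 (mod 13). M₂ = 13, y₂ ≡ 3 (mod 19). m = 7×19×11 + 6×13×3 ≡ 215 (mod 247)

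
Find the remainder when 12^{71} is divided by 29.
By Fermat: 12^{28} ≡ 1 (mod 29). 71 = 2×28 + 15. So 12^{71} ≡ 12^{15} ≡ 17 (mod 29)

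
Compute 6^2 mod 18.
6^{2} = 36 ≡ 0 mod 18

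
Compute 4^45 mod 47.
By repeated squaring mod 47: 4^{1}≡4, 4^{2}≡16, 4^{4}≡21, 4^{8}≡18, 4^{16}≡42, 4^{32}≡25. Then 4^{45} = 4^{32+8+4+1} ≡ 25 × 18 × 21 × 4 ≡ 12 mod 47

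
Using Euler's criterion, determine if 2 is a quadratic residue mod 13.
By Euler's criterion: 2^{6} ≡ 12 mod 13. Since this equals -1 (≡ 12), 2 is not a QR.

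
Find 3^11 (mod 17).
By repeated squaring (mod 17): 3^{1}≡3, 3^{2}≡9, 3^{4}≡13, 3^{8}≡16. Then 3^{11} = 3^{8+2+1} ≡ 16 × 9 × 3 ≡ 7 (mod 17)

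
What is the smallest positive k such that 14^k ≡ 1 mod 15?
Powers of 14 mod 15: 14^1≡14, 14^2≡1. ord_15(14) = 2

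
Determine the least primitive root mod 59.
g = 2. Powers: [2, 4, 8, 16, 32, 5, 10, 20, ...] generates all 58 non-zero residues.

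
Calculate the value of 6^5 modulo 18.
By repeated squaring (mod 18): 6^{1}≡6, 6^{2}≡0, 6^{4}≡0. Then 6^{5} = 6^{4+1} ≡ 0 × 6 ≡ 0 (mod 18)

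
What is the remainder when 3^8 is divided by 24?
By repeated squaring (mod 24): 3^{1}≡3, 3^{2}≡9, 3^{4}≡9, 3^{8}≡9. So 3^{8} ≡ 9 (mod 24)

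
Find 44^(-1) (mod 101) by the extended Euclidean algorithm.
Extended GCD: 44(-39) + 101(17) = 1. So 44^(-1) ≡ -39 ≡ 62 (mod 101). Verify: 44 × 62 = 2728 ≡ 1 (mod 101)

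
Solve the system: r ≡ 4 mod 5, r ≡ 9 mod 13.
M = 5 × 13 = 65. M₁ = 13, y₁ ≡ 2 mod 5. M₂ = 5, y₂ ≡ 8 mod 13. r = 4×13×2 + 9×5×8 ≡ 9 mod 65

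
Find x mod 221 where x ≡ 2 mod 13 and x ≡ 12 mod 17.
M = 13 × 17 = 221. M₁ = 17, y₁ ≡ 10 mod 13. M₂ = 13, y₂ ≡ 4 mod 17. x = 2×17×10 + 12×13×4 ≡ 80 mod 221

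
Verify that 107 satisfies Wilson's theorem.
(106)! mod 107 = 106. Since this equals -1 mod 107, Wilson confirms 107 is prime.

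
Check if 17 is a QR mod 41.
By Euler's criterion: 17^{20} ≡ 40 mod 41. Since this equals -1 (≡ 40), 17 is not a QR.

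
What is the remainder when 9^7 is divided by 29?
By repeated squaring (mod 29): 9^{1}≡9, 9^{2}≡23, 9^{4}≡7. Then 9^{7} = 9^{4+2+1} ≡ 7 × 23 × 9 ≡ 28 (mod 29)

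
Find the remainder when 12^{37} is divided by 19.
By Fermat: 12^{18} ≡ 1 (mod 19). 37 = 2×18 + 1. So 12^{37} ≡ 12^{1} ≡ 12 (mod 19)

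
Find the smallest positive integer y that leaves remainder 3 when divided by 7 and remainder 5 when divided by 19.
M = 7 × 19 = 133. M₁ = 19, y₁ ≡ 3 mod 7. M₂ = 7, y₂ ≡ 11 mod 19. y = 3×19×3 + 5×7×11 ≡ 24 mod 133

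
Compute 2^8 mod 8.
By repeated squaring mod 8: 2^{1}≡2, 2^{2}≡4, 2^{4}≡0, 2^{8}≡0. So 2^{8} ≡ 0 mod 8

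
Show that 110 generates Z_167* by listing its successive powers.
110^1, 110^2, ..., 110^{166} mod 167: [110, 76, 10, 98, 92, 100, 145, 85, 165, 114, 15, 147, 138, 150, 134, 44, 164, 4, 106, 137, 40, 58, 34, 66, 79, 6, 159, 122, 60, 87, 51, 99, 35, 9, 155, 16, 90, 47, 160, 65, 136, 97, 149, 24, 135, 154, 73, 14, 37, 62, 140, 36, 119, 64, 26, 21, 139, 93, 43, 54, 95, 96, 39, 115, 125, 56, 148, 81, 59, 144, 142, 89, 104, 84, 55, 38, 5, 49, 46, 50, 156, 126, 166, 57, 91, 157, 69, 75, 67, 22, 82, 2, 53, 152, 20, 29, 17, 33, 123, 3, 163, 61, 30, 127, 109, 133, 101, 88, 161, 8, 45, 107, 80, 116, 68, 132, 158, 12, 151, 77, 120, 7, 102, 31, 70, 18, 143, 32, 13, 94, 153, 130, 105, 27, 131, 48, 103, 141, 146, 28, 74, 124, 113, 72, 71, 128, 52, 42, 111, 19, 86, 108, 23, 25, 78, 63, 83, 112, 129, 162, 118, 121, 117, 11, 41, 1]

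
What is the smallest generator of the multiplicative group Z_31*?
g = 3. For each prime q|30: 3^{15}≡30, 3^{10}≡25, 3^{6}≡16, none ≡ 1, so ord_31(3) = 30 and 3 is a primitive root.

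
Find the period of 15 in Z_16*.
Powers of 15 mod 16: 15^1≡15, 15^2≡1. Order = 2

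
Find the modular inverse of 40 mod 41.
Since 41 is prime, by Fermat 40^(-1) ≡ 40^{39} ≡ 40 (mod 41). Verify: 40 × 40 = 1600 ≡ 1 (mod 41)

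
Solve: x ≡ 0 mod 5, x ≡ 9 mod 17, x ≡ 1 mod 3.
M = 5 × 17 × 3 = 255. M₁ = 51, y₁ ≡ 1 mod 5. M₂ = 15, y₂ ≡ 8 mod 17. M₃ = 85, y₃ ≡ 1 mod 3. x = 0×51×1 + 9×15×8 + 1×85×1 ≡ 145 mod 255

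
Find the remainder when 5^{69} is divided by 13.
By Fermat: 5^{12} ≡ 1 (mod 13). 69 = 5×12 + 9. So 5^{69} ≡ 5^{9} ≡ 5 (mod 13)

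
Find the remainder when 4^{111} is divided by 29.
By Fermat: 4^{28} ≡ 1 mod 29. 111 = 3×28 + 27. So 4^{111} ≡ 4^{27} ≡ 22 mod 29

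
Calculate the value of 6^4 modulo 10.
6^{4} = 1296 ≡ 6 mod 10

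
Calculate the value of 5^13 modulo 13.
Using Fermat: 5^{12} ≡ 1 (mod 13). 13 ≡ 1 (mod 12). So 5^{13} ≡ 5^{1} ≡ 5 (mod 13)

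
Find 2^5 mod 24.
By repeated squaring mod 24: 2^{1}≡2, 2^{2}≡4, 2^{4}≡16. Then 2^{5} = 2^{4+1} ≡ 16 × 2 ≡ 8 mod 24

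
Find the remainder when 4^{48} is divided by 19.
By Fermat: 4^{18} ≡ 1 (mod 19). 48 = 2×18 + 12. So 4^{48} ≡ 4^{12} ≡ 7 (mod 19)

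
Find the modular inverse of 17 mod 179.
Since 179 is prime, by Fermat 17^(-1) ≡ 17^{177} ≡ 158 (mod 179). Verify: 17 × 158 = 2686 ≡ 1 (mod 179)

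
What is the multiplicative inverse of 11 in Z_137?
Since 137 is prime, by Fermat 11^(-1) ≡ 11^{135} ≡ 25 (mod 137). Verify: 11 × 25 = 275 ≡ 1 (mod 137)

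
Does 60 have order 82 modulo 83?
ord_83(60) divides 82. For each prime q|82: 60^{41}≡82, 60^{2}≡31, none ≡ 1. So 60 has order 82 and is a primitive root mod 83.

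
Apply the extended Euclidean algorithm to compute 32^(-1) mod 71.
Extended GCD: 32(20) + 71(-9) = 1. So 32^(-1) ≡ 20 mod 71. Verify: 32 × 20 = 640 ≡ 1 mod 71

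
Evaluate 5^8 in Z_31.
By repeated squaring (mod 31): 5^{1}≡5, 5^{2}≡25, 5^{4}≡5, 5^{8}≡25. So 5^{8} ≡ 25 (mod 31)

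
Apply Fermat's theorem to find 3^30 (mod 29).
By Fermat: 3^{28} ≡ 1 (mod 29). So 3^{30} = 3^{28} · 3^{2} ≡ 3^{2} ≡ 9 (mod 29)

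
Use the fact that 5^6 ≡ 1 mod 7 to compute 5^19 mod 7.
By Fermat: 5^{6} ≡ 1 mod 7. 19 = 3×6 + 1. So 5^{19} ≡ 5^{1} ≡ 5 mod 7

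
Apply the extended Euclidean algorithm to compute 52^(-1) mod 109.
Extended GCD: 52(-44) + 109(21) = 1. So 52^(-1) ≡ -44 ≡ 65 (mod 109). Verify: 52 × 65 = 3380 ≡ 1 (mod 109)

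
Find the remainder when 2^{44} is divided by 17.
By Fermat: 2^{16} ≡ 1 (mod 17). 44 = 2×16 + 12. So 2^{44} ≡ 2^{12} ≡ 16 (mod 17)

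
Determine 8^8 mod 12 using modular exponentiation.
By repeated squaring mod 12: 8^{1}≡8, 8^{2}≡4, 8^{4}≡4, 8^{8}≡4. So 8^{8} ≡ 4 mod 12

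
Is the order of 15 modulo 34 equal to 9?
Powers of 15 mod 34: 15^1≡15, 15^2≡21, 15^3≡9, 15^4≡33, 15^5≡19, 15^6≡13, 15^7≡25, 15^8≡1. Already 15^8≡1, so the order is 8 < 9. No, the actual order is 8.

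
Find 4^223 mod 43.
Using Fermat: 4^{42} ≡ 1 mod 43. 223 ≡ 13 mod 42. So 4^{223} ≡ 4^{13} ≡ 11 mod 43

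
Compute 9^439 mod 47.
Using Fermat: 9^{46} ≡ 1 (mod 47). 439 ≡ 25 (mod 46). So 9^{439} ≡ 9^{25} ≡ 34 (mod 47)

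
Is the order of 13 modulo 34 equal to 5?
Powers of 13 mod 34: 13^1≡13, 13^2≡33, 13^3≡21, 13^4≡1. Already 13^4≡1, so the order is 4 < 5. No, the actual order is 4.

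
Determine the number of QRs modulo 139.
The squaring map on Z_139* is 2-to-1, so there are (138)/2 = 69 QRs.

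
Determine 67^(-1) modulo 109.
Since 109 is prime, by Fermat 67^(-1) ≡ 67^{107} ≡ 96 mod 109. Verify: 67 × 96 = 6432 ≡ 1 mod 109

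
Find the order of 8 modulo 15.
Powers of 8 mod 15: 8^1≡8, 8^2≡4, 8^3≡2, 8^4≡1. Order = 4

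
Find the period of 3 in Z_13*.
Powers of 3 mod 13: 3^1≡3, 3^2≡9, 3^3≡1. So the order of 3 is 3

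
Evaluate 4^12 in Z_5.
Using Fermat: 4^{4} ≡ 1 (mod 5). 12 ≡ 0 (mod 4). So 4^{12} ≡ 4^{0} ≡ 1 (mod 5)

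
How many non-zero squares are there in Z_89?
The squaring map on Z_89* is 2-to-1, so there are (88)/2 = 44 QRs.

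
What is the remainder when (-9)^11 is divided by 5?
Using Fermat: (-9)^{4} ≡ 1 mod 5. 11 ≡ 3 mod 4. So (-9)^{11} ≡ (-9)^{3} ≡ 1 mod 5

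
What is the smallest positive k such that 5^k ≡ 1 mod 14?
Powers of 5 mod 14: 5^1≡5, 5^2≡11, 5^3≡13, 5^4≡9, 5^5≡3, 5^6≡1. So the order of 5 is 6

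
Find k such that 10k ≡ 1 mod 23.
Since 23 is prime, by Fermat 10^(-1) ≡ 10^{21} ≡ 7 mod 23. Verify: 10 × 7 = 70 ≡ 1 mod 23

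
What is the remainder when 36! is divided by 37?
By Wilson's theorem, (36)! ≡ -1 ≡ 36 mod 37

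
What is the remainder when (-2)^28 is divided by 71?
By repeated squaring mod 71: (-2)^{1}≡69, (-2)^{2}≡4, (-2)^{4}≡16, (-2)^{8}≡43, (-2)^{16}≡3. Then (-2)^{28} = (-2)^{16+8+4} ≡ 3 × 43 × 16 ≡ 5 mod 71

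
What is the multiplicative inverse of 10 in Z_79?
Since 79 is prime, by Fermat 10^(-1) ≡ 10^{77} ≡ 8 mod 79. Verify: 10 × 8 = 80 ≡ 1 mod 79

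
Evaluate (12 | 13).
(12/13) = 12^{6} mod 13 = 1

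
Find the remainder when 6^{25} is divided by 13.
By Fermat: 6^{12} ≡ 1 (mod 13). 25 = 2×12 + 1. So 6^{25} ≡ 6^{1} ≡ 6 (mod 13)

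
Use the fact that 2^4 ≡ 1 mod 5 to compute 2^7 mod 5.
By Fermat: 2^{4} ≡ 1 mod 5. So 2^{7} = 2^{4} · 2^{3} ≡ 2^{3} ≡ 3 mod 5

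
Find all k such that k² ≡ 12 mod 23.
The square roots of 12 mod 23 are 9 and 14. Verify: 9² = 81 ≡ 12 mod 23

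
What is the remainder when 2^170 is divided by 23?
Using Fermat: 2^{22} ≡ 1 (mod 23). 170 ≡ 16 (mod 22). So 2^{170} ≡ 2^{16} ≡ 9 (mod 23)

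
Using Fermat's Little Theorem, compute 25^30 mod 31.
By Fermat's Little Theorem, 25^{30} ≡ 1 mod 31 since 31 is prime and gcd(25, 31) = 1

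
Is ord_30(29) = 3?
Powers of 29 mod 30: 29^1≡29, 29^2≡1. Already 29^2≡1, so the order is 2 < 3. No, the actual order is 2.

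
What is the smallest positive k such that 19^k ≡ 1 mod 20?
Powers of 19 mod 20: 19^1≡19, 19^2≡1. So the order of 19 is 2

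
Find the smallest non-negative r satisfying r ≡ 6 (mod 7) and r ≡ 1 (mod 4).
M = 7 × 4 = 28. M₁ = 4, y₁ ≡ 2 (mod 7). M₂ = 7, y₂ ≡ 3 (mod 4). r = 6×4×2 + 1×7×3 ≡ 13 (mod 28)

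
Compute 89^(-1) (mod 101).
Since 101 is prime, by Fermat 89^(-1) ≡ 89^{99} ≡ 42 (mod 101). Verify: 89 × 42 = 3738 ≡ 1 (mod 101)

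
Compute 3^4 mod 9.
3^{4} = 81 ≡ 0 mod 9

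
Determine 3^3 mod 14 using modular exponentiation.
3^{3} = 27 ≡ 13 (mod 14)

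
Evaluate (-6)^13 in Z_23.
By repeated squaring mod 23: (-6)^{1}≡17, (-6)^{2}≡13, (-6)^{4}≡8, (-6)^{8}≡18. Then (-6)^{13} = (-6)^{8+4+1} ≡ 18 × 8 × 17 ≡ 10 mod 23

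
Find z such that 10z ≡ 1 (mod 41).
Since 41 is prime, by Fermat 10^(-1) ≡ 10^{39} ≡ 37 (mod 41). Verify: 10 × 37 = 370 ≡ 1 (mod 41)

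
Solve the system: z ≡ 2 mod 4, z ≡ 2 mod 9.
M = 4 × 9 = 36. M₁ = 9, y₁ ≡ 1 mod 4. M₂ = 4, y₂ ≡ 7 mod 9. z = 2×9×1 + 2×4×7 ≡ 2 mod 36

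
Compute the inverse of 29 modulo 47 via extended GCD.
Extended GCD: 29(13) + 47(-8) = 1. So 29^(-1) ≡ 13 mod 47. Verify: 29 × 13 = 377 ≡ 1 mod 47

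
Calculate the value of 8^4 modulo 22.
8^{4} = 4096 ≡ 4 mod 22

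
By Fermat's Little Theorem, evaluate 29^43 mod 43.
By Fermat: 29^{42} ≡ 1 (mod 43). So 29^{43} = 29^{42} · 29^{1} ≡ 29^{1} ≡ 29 (mod 43)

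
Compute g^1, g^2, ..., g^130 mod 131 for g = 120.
120^1, 120^2, ..., 120^{130} mod 131: [120, 121, 110, 100, 79, 48, 127, 44, 40, 84, 124, 77, 70, 16, 86, 102, 57, 28, 85, 113, 67, 49, 116, 34, 19, 53, 72, 125, 66, 60, 126, 55, 50, 105, 24, 129, 22, 20, 42, 62, 104, 35, 8, 43, 51, 94, 14, 108, 122, 99, 90, 58, 17, 75, 92, 36, 128, 33, 30, 63, 93, 25, 118, 12, 130, 11, 10, 21, 31, 52, 83, 4, 87, 91, 47, 7, 54, 61, 115, 45, 29, 74, 103, 46, 18, 64, 82, 15, 97, 112, 78, 59, 6, 65, 71, 5, 76, 81, 26, 107, 2, 109, 111, 89, 69, 27, 96, 123, 88, 80, 37, 117, 23, 9, 32, 41, 73, 114, 56, 39, 95, 3, 98, 101, 68, 38, 106, 13, 119, 1]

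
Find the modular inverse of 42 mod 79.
Since 79 is prime, by Fermat 42^(-1) ≡ 42^{77} ≡ 32 mod 79. Verify: 42 × 32 = 1344 ≡ 1 mod 79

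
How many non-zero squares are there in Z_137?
The squaring map on Z_137* is 2-to-1, so there are (136)/2 = 68 QRs.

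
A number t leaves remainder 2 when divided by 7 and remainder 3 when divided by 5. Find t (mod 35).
M = 7 × 5 = 35. M₁ = 5, y₁ ≡ 3 (mod 7). M₂ = 7, y₂ ≡ 3 (mod 5). t = 2×5×3 + 3×7×3 ≡ 23 (mod 35)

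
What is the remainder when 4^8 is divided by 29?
By repeated squaring (mod 29): 4^{1}≡4, 4^{2}≡16, 4^{4}≡24, 4^{8}≡25. So 4^{8} ≡ 25 (mod 29)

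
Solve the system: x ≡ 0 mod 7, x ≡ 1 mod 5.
M = 7 × 5 = 35. M₁ = 5, y₁ ≡ 3 mod 7. M₂ = 7, y₂ ≡ 3 mod 5. x = 0×5×3 + 1×7×3 ≡ 21 mod 35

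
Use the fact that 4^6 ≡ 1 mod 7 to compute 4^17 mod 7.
By Fermat: 4^{6} ≡ 1 mod 7. 17 = 2×6 + 5. So 4^{17} ≡ 4^{5} ≡ 2 mod 7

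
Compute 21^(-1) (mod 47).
Since 47 is prime, by Fermat 21^(-1) ≡ 21^{45} ≡ 9 (mod 47). Verify: 21 × 9 = 189 ≡ 1 (mod 47)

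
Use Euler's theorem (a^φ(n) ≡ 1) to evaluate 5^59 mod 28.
By Euler: 5^{12} ≡ 1 mod 28 since gcd(5, 28) = 1. 59 = 4×12 + 11. So 5^{59} ≡ 5^{11} ≡ 17 mod 28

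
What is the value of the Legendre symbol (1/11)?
(1/11) = 1^{5} mod 11 = 1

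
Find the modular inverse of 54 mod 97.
Since 97 is prime, by Fermat 54^(-1) ≡ 54^{95} ≡ 9 (mod 97). Verify: 54 × 9 = 486 ≡ 1 (mod 97)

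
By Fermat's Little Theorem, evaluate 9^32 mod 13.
By Fermat: 9^{12} ≡ 1 mod 13. 32 = 2×12 + 8. So 9^{32} ≡ 9^{8} ≡ 3 mod 13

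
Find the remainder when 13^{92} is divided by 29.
By Fermat: 13^{28} ≡ 1 mod 29. 92 = 3×28 + 8. So 13^{92} ≡ 13^{8} ≡ 16 mod 29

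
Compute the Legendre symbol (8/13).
(8/13) = 8^{6} mod 13 = -1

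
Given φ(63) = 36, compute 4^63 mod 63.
By Euler: 4^{36} ≡ 1 mod 63 since gcd(4, 63) = 1. 63 = 1×36 + 27. So 4^{63} ≡ 4^{27} ≡ 1 mod 63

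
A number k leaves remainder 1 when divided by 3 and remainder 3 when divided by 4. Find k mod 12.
M = 3 × 4 = 12. M₁ = 4, y₁ ≡ 1 mod 3. M₂ = 3, y₂ ≡ 3 mod 4. k = 1×4×1 + 3×3×3 ≡ 7 mod 12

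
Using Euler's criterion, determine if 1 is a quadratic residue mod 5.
By Euler's criterion: 1^{2} ≡ 1 mod 5. Since this equals 1, 1 is a QR.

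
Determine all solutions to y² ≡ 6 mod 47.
The square roots of 6 mod 47 are 37 and 10. Verify: 37² = 1369 ≡ 6 mod 47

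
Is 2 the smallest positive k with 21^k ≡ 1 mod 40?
Powers of 21 mod 40: 21^1≡21, 21^2≡1. First k with 21^k≡1 is k=2. Yes, ord_40(21) = 2.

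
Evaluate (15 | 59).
(15/59) = 15^{29} mod 59 = 1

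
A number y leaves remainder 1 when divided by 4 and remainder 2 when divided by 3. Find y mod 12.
M = 4 × 3 = 12. M₁ = 3, y₁ ≡ 3 mod 4. M₂ = 4, y₂ ≡ 1 mod 3. y = 1×3×3 + 2×4×1 ≡ 5 mod 12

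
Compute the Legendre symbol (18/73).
(18/73) = 18^{36} mod 73 = 1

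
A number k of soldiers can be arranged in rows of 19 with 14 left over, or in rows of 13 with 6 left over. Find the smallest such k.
M = 19 × 13 = 247. M₁ = 13, y₁ ≡ 3 mod 19. M₂ = 19, y₂ ≡ 11 mod 13. k = 14×13×3 + 6×19×11 ≡ 71 mod 247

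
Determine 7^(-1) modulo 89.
Since 89 is prime, by Fermat 7^(-1) ≡ 7^{87} ≡ 51 mod 89. Verify: 7 × 51 = 357 ≡ 1 mod 89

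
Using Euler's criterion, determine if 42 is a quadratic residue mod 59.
By Euler's criterion: 42^{29} ≡ 58 (mod 59). Since this equals -1 (≡ 58), 42 is not a QR.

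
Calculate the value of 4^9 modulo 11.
By repeated squaring (mod 11): 4^{1}≡4, 4^{2}≡5, 4^{4}≡3, 4^{8}≡9. Then 4^{9} = 4^{8+1} ≡ 9 × 4 ≡ 3 (mod 11)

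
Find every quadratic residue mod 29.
QRs mod 29: {1, 4, 5, 6, 7, 9, 13, 16, 20, 22, 23, 24, 25, 28}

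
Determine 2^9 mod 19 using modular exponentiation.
By repeated squaring mod 19: 2^{1}≡2, 2^{2}≡4, 2^{4}≡16, 2^{8}≡9. Then 2^{9} = 2^{8+1} ≡ 9 × 2 ≡ 18 mod 19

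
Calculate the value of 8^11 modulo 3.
Using Fermat: 8^{2} ≡ 1 mod 3. 11 ≡ 1 mod 2. So 8^{11} ≡ 8^{1} ≡ 2 mod 3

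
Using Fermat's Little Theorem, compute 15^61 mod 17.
By Fermat: 15^{16} ≡ 1 mod 17. 61 = 3×16 + 13. So 15^{61} ≡ 15^{13} ≡ 2 mod 17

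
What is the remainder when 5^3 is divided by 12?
5^{3} = 125 ≡ 5 mod 12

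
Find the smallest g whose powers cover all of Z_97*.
g = 5. Powers: [5, 25, 28, 43, 21, 8, 40, ...] generates all 96 non-zero residues.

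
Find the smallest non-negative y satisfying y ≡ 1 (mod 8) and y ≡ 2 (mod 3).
M = 8 × 3 = 24. M₁ = 3, y₁ ≡ 3 (mod 8). M₂ = 8, y₂ ≡ 2 (mod 3). y = 1×3×3 + 2×8×2 ≡ 17 (mod 24)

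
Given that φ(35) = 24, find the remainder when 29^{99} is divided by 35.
By Euler: 29^{24} ≡ 1 (mod 35) since gcd(29, 35) = 1. 99 = 4×24 + 3. So 29^{99} ≡ 29^{3} ≡ 29 (mod 35)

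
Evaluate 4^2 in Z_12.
4^{2} = 16 ≡ 4 (mod 12)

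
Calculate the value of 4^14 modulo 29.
By repeated squaring (mod 29): 4^{1}≡4, 4^{2}≡16, 4^{4}≡24, 4^{8}≡25. Then 4^{14} = 4^{8+4+2} ≡ 25 × 24 × 16 ≡ 1 (mod 29)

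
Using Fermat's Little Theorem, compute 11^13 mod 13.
By Fermat: 11^{12} ≡ 1 (mod 13). So 11^{13} = 11^{12} · 11^{1} ≡ 11^{1} ≡ 11 (mod 13)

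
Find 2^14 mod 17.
By repeated squaring mod 17: 2^{1}≡2, 2^{2}≡4, 2^{4}≡16, 2^{8}≡1. Then 2^{14} = 2^{8+4+2} ≡ 1 × 16 × 4 ≡ 13 mod 17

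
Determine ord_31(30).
Powers of 30 mod 31: 30^1≡30, 30^2≡1. ord_31(30) = 2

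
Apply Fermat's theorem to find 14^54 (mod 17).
By Fermat: 14^{16} ≡ 1 (mod 17). 54 = 3×16 + 6. So 14^{54} ≡ 14^{6} ≡ 15 (mod 17)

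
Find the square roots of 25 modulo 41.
The square roots of 25 mod 41 are 36 and 5. Verify: 36² = 1296 ≡ 25 mod 41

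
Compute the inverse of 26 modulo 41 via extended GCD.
Extended GCD: 26(-11) + 41(7) = 1. So 26^(-1) ≡ -11 ≡ 30 (mod 41). Verify: 26 × 30 = 780 ≡ 1 (mod 41)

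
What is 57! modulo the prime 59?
(58)! = (57)! × (58) ≡ -1 (mod 59). So (57)! ≡ -1 × (58)^(-1) ≡ (-1)×(-1) = 1 (mod 59)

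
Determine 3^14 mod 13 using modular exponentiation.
Using Fermat: 3^{12} ≡ 1 (mod 13). 14 ≡ 2 (mod 12). So 3^{14} ≡ 3^{2} ≡ 9 (mod 13)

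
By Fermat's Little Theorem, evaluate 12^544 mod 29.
By Fermat: 12^{28} ≡ 1 (mod 29). 544 ≡ 12 (mod 28). So 12^{544} ≡ 12^{12} ≡ 1 (mod 29)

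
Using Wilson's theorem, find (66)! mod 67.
By Wilson's theorem, (66)! ≡ -1 ≡ 66 mod 67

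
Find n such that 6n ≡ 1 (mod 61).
Since 61 is prime, by Fermat 6^(-1) ≡ 6^{59} ≡ 51 (mod 61). Verify: 6 × 51 = 306 ≡ 1 (mod 61)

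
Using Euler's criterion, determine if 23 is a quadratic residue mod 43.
By Euler's criterion: 23^{21} ≡ 1 (mod 43). Since this equals 1, 23 is a QR.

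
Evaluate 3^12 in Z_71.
By repeated squaring (mod 71): 3^{1}≡3, 3^{2}≡9, 3^{4}≡10, 3^{8}≡29. Then 3^{12} = 3^{8+4} ≡ 29 × 10 ≡ 6 (mod 71)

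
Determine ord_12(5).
Powers of 5 mod 12: 5^1≡5, 5^2≡1. ord_12(5) = 2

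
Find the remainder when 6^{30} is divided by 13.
By Fermat: 6^{12} ≡ 1 mod 13. 30 = 2×12 + 6. So 6^{30} ≡ 6^{6} ≡ 12 mod 13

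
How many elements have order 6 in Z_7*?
There are φ(7-1) = φ(6) = 2 primitive roots modulo 7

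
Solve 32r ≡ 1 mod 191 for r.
Since 191 is prime, by Fermat 32^(-1) ≡ 32^{189} ≡ 6 mod 191. Verify: 32 × 6 = 192 ≡ 1 mod 191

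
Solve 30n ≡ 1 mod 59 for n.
Since 59 is prime, by Fermat 30^(-1) ≡ 30^{57} ≡ 2 mod 59. Verify: 30 × 2 = 60 ≡ 1 mod 59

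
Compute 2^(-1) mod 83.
Since 83 is prime, by Fermat 2^(-1) ≡ 2^{81} ≡ 42 mod 83. Verify: 2 × 42 = 84 ≡ 1 mod 83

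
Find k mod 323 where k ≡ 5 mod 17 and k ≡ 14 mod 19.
M = 17 × 19 = 323. M₁ = 19, y₁ ≡ 9 mod 17. M₂ = 17, y₂ ≡ 9 mod 19. k = 5×19×9 + 14×17×9 ≡ 90 mod 323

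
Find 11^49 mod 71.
By repeated squaring mod 71: 11^{1}≡11, 11^{2}≡50, 11^{4}≡15, 11^{8}≡12, 11^{16}≡2, 11^{32}≡4. Then 11^{49} = 11^{32+16+1} ≡ 4 × 2 × 11 ≡ 17 mod 71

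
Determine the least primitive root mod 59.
g = 2. Powers: [2, 4, 8, 16, 32, 5, ...] generates all 58 non-zero residues.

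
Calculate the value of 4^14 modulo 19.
By repeated squaring (mod 19): 4^{1}≡4, 4^{2}≡16, 4^{4}≡9, 4^{8}≡5. Then 4^{14} = 4^{8+4+2} ≡ 5 × 9 × 16 ≡ 17 (mod 19)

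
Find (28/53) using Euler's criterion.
(28/53) = 28^{26} mod 53 = 1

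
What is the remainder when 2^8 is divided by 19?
By repeated squaring (mod 19): 2^{1}≡2, 2^{2}≡4, 2^{4}≡16, 2^{8}≡9. So 2^{8} ≡ 9 (mod 19)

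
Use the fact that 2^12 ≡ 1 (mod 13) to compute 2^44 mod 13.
By Fermat: 2^{12} ≡ 1 (mod 13). 44 = 3×12 + 8. So 2^{44} ≡ 2^{8} ≡ 9 (mod 13)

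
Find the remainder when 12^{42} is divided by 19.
By Fermat: 12^{18} ≡ 1 mod 19. 42 = 2×18 + 6. So 12^{42} ≡ 12^{6} ≡ 1 mod 19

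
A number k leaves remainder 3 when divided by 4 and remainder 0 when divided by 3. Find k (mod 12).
M = 4 × 3 = 12. M₁ = 3, y₁ ≡ 3 (mod 4). M₂ = 4, y₂ ≡ 1 (mod 3). k = 3×3×3 + 0×4×1 ≡ 3 (mod 12)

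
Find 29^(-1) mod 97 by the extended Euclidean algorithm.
Extended GCD: 29(-10) + 97(3) = 1. So 29^(-1) ≡ -10 ≡ 87 mod 97. Verify: 29 × 87 = 2523 ≡ 1 mod 97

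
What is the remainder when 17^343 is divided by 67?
Using Fermat: 17^{66} ≡ 1 (mod 67). 343 ≡ 13 (mod 66). So 17^{343} ≡ 17^{13} ≡ 6 (mod 67)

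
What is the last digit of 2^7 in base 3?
Using Fermat: 2^{2} ≡ 1 mod 3. 7 ≡ 1 mod 2. So 2^{7} ≡ 2^{1} ≡ 2 mod 3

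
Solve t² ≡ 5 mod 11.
The square roots of 5 mod 11 are 4 and 7. Verify: 4² = 16 ≡ 5 mod 11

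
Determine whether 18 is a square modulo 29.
By Euler's criterion: 18^{14} ≡ 28 (mod 29). Since this equals -1 (≡ 28), 18 is not a QR.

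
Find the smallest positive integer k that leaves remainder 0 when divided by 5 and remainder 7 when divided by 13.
M = 5 × 13 = 65. M₁ = 13, y₁ ≡ 2 mod 5. M₂ = 5, y₂ ≡ 8 mod 13. k = 0×13×2 + 7×5×8 ≡ 20 mod 65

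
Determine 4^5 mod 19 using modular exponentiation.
By repeated squaring (mod 19): 4^{1}≡4, 4^{2}≡16, 4^{4}≡9. Then 4^{5} = 4^{4+1} ≡ 9 × 4 ≡ 17 (mod 19)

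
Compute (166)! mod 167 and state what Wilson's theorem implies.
(166)! mod 167 = 166. Since this equals -1 (mod 167), Wilson confirms 167 is prime.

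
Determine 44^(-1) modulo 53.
Since 53 is prime, by Fermat 44^(-1) ≡ 44^{51} ≡ 47 (mod 53). Verify: 44 × 47 = 2068 ≡ 1 (mod 53)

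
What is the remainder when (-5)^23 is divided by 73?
By repeated squaring mod 73: (-5)^{1}≡68, (-5)^{2}≡25, (-5)^{4}≡41, (-5)^{8}≡2, (-5)^{16}≡4. Then (-5)^{23} = (-5)^{16+4+2+1} ≡ 4 × 41 × 25 × 68 ≡ 13 mod 73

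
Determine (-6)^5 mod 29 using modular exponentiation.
By repeated squaring (mod 29): (-6)^{1}≡23, (-6)^{2}≡7, (-6)^{4}≡20. Then (-6)^{5} = (-6)^{4+1} ≡ 20 × 23 ≡ 25 (mod 29)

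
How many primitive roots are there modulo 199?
Number of primitive roots mod 199 = φ(p-1) = φ(198) = 60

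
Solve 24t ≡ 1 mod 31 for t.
Since 31 is prime, by Fermat 24^(-1) ≡ 24^{29} ≡ 22 mod 31. Verify: 24 × 22 = 528 ≡ 1 mod 31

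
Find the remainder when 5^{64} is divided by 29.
By Fermat: 5^{28} ≡ 1 mod 29. 64 = 2×28 + 8. So 5^{64} ≡ 5^{8} ≡ 24 mod 29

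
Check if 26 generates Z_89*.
ord_89(26) divides 88. For each prime q|88: 26^{44}≡88, 26^{8}≡8, none ≡ 1. So 26 has order 88 and is a primitive root mod 89.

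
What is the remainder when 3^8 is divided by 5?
Using Fermat: 3^{4} ≡ 1 mod 5. 8 ≡ 0 mod 4. So 3^{8} ≡ 3^{0} ≡ 1 mod 5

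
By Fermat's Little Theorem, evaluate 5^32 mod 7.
By Fermat: 5^{6} ≡ 1 mod 7. 32 = 5×6 + 2. So 5^{32} ≡ 5^{2} ≡ 4 mod 7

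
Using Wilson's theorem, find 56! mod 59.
(58)! = (56)! × (57) × (58) ≡ -1 mod 59. So (56)! ≡ -1 × [(58)(57)]^(-1) ≡ 29 mod 59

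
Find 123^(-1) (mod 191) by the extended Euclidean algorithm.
Extended GCD: 123(-59) + 191(38) = 1. So 123^(-1) ≡ -59 ≡ 132 (mod 191). Verify: 123 × 132 = 16236 ≡ 1 (mod 191)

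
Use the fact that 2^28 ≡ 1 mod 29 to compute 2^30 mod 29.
By Fermat: 2^{28} ≡ 1 mod 29. So 2^{30} = 2^{28} · 2^{2} ≡ 2^{2} ≡ 4 mod 29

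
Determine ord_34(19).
Powers of 19 mod 34: 19^1≡19, 19^2≡21, 19^3≡25, 19^4≡33, 19^5≡15, 19^6≡13, 19^7≡9, 19^8≡1. So the order of 19 is 8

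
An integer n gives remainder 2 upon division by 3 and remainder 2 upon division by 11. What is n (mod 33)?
M = 3 × 11 = 33. M₁ = 11, y₁ ≡ 2 (mod 3). M₂ = 3, y₂ ≡ 4 (mod 11). n = 2×11×2 + 2×3×4 ≡ 2 (mod 33)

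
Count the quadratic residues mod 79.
For prime 79, there are (p-1)/2 = (79-1)/2 = 39 quadratic residues (excluding 0).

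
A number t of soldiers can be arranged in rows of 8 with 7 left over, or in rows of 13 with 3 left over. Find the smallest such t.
M = 8 × 13 = 104. M₁ = 13, y₁ ≡ 5 mod 8. M₂ = 8, y₂ ≡ 5 mod 13. t = 7×13×5 + 3×8×5 ≡ 55 mod 104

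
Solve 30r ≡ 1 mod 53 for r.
Since 53 is prime, by Fermat 30^(-1) ≡ 30^{51} ≡ 23 mod 53. Verify: 30 × 23 = 690 ≡ 1 mod 53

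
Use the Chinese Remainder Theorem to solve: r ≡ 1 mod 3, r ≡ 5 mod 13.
M = 3 × 13 = 39. M₁ = 13, y₁ ≡ 1 mod 3. M₂ = 3, y₂ ≡ 9 mod 13. r = 1×13×1 + 5×3×9 ≡ 31 mod 39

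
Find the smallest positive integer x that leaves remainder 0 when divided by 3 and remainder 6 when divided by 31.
M = 3 × 31 = 93. M₁ = 31, y₁ ≡ 1 mod 3. M₂ = 3, y₂ ≡ 21 mod 31. x = 0×31×1 + 6×3×21 ≡ 6 mod 93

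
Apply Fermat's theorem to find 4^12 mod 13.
By Fermat's Little Theorem, 4^{12} ≡ 1 mod 13 since 13 is prime and gcd(4, 13) = 1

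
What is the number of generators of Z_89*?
A prime p has φ(p-1) primitive roots; here φ(88) = 40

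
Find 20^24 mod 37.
By repeated squaring mod 37: 20^{1}≡20, 20^{2}≡30, 20^{4}≡12, 20^{8}≡33, 20^{16}≡16. Then 20^{24} = 20^{16+8} ≡ 16 × 33 ≡ 10 mod 37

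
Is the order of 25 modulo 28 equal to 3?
Powers of 25 mod 28: 25^1≡25, 25^2≡9, 25^3≡1. First k with 25^k≡1 is k=3. Yes, ord_28(25) = 3.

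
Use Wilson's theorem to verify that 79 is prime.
(78)! mod 79 = 78. Since this equals -1 mod 79, Wilson confirms 79 is prime.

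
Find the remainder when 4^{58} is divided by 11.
By Fermat: 4^{10} ≡ 1 (mod 11). 58 = 5×10 + 8. So 4^{58} ≡ 4^{8} ≡ 9 (mod 11)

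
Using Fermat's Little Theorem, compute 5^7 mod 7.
By Fermat: 5^{6} ≡ 1 (mod 7). So 5^{7} = 5^{6} · 5^{1} ≡ 5^{1} ≡ 5 (mod 7)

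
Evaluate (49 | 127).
(49/127) = 49^{63} mod 127 = 1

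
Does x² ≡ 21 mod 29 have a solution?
By Euler's criterion: 21^{14} ≡ 28 mod 29. Since this equals -1 (≡ 28), 21 is not a QR.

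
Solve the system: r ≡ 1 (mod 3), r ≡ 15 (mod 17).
M = 3 × 17 = 51. M₁ = 17, y₁ ≡ 2 (mod 3). M₂ = 3, y₂ ≡ 6 (mod 17). r = 1×17×2 + 15×3×6 ≡ 49 (mod 51)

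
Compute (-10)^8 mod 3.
Using Fermat: (-10)^{2} ≡ 1 (mod 3). 8 ≡ 0 (mod 2). So (-10)^{8} ≡ (-10)^{0} ≡ 1 (mod 3)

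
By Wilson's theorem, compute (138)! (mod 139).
By Wilson's theorem, (138)! ≡ -1 ≡ 138 (mod 139)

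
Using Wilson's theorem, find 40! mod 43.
(42)! = (40)! × (41) × (42) ≡ -1 (mod 43). So (40)! ≡ -1 × [(42)(41)]^(-1) ≡ 21 (mod 43)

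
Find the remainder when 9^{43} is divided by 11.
By Fermat: 9^{10} ≡ 1 mod 11. 43 = 4×10 + 3. So 9^{43} ≡ 9^{3} ≡ 3 mod 11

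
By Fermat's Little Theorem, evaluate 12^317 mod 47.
By Fermat: 12^{46} ≡ 1 (mod 47). 317 ≡ 41 (mod 46). So 12^{317} ≡ 12^{41} ≡ 37 (mod 47)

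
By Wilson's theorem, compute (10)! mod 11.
By Wilson's theorem, (10)! ≡ -1 ≡ 10 mod 11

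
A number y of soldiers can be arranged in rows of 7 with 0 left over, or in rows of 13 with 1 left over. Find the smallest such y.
M = 7 × 13 = 91. M₁ = 13, y₁ ≡ 6 mod 7. M₂ = 7, y₂ ≡ 2 mod 13. y = 0×13×6 + 1×7×2 ≡ 14 mod 91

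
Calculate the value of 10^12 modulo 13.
Using Fermat: 10^{12} ≡ 1 (mod 13). 12 ≡ 0 (mod 12). So 10^{12} ≡ 10^{0} ≡ 1 (mod 13)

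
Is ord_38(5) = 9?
Powers of 5 mod 38: 5^1≡5, 5^2≡25, 5^3≡11, 5^4≡17, 5^5≡9, 5^6≡7, 5^7≡35, 5^8≡23, 5^9≡1. First k with 5^k≡1 is k=9. Yes, ord_38(5) = 9.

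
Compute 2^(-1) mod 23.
Since 23 is prime, by Fermat 2^(-1) ≡ 2^{21} ≡ 12 mod 23. Verify: 2 × 12 = 24 ≡ 1 mod 23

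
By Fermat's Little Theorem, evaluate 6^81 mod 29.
By Fermat: 6^{28} ≡ 1 (mod 29). 81 = 2×28 + 25. So 6^{81} ≡ 6^{25} ≡ 9 (mod 29)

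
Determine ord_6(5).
Powers of 5 mod 6: 5^1≡5, 5^2≡1. Order = 2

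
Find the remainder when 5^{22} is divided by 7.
By Fermat: 5^{6} ≡ 1 mod 7. 22 = 3×6 + 4. So 5^{22} ≡ 5^{4} ≡ 2 mod 7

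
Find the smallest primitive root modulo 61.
g = 2. For each prime q|60: 2^{30}≡60, 2^{20}≡47, 2^{12}≡9, none ≡ 1, so ord_61(2) = 60 and 2 is a primitive root.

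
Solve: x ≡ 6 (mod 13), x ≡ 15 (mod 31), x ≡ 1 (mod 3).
M = 13 × 31 × 3 = 1209. M₁ = 93, y₁ ≡ 7 (mod 13). M₂ = 39, y₂ ≡ 4 (mod 31). M₃ = 403, y₃ ≡ 1 (mod 3). x = 6×93×7 + 15×39×4 + 1×403×1 ≡ 604 (mod 1209)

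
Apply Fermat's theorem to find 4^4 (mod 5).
By Fermat's Little Theorem, 4^{4} ≡ 1 (mod 5) since 5 is prime and gcd(4, 5) = 1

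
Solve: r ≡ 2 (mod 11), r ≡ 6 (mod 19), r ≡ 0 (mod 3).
M = 11 × 19 × 3 = 627. M₁ = 57, y₁ ≡ 6 (mod 11). M₂ = 33, y₂ ≡ 15 (mod 19). M₃ = 209, y₃ ≡ 2 (mod 3). r = 2×57×6 + 6×33×15 + 0×209×2 ≡ 519 (mod 627)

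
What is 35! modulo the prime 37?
(36)! = (35)! × (36) ≡ -1 (mod 37). So (35)! ≡ -1 × (36)^(-1) ≡ (-1)×(-1) = 1 (mod 37)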